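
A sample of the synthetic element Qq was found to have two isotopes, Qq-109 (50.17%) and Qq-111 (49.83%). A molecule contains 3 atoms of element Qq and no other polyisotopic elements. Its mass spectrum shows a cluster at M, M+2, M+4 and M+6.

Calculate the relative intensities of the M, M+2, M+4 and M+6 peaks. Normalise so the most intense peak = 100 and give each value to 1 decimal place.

33.6 : 100.0 : 99.3 : 32.9

Expanding (0.5017 + 0.4983)^3:
P(M) = 0.5017^3 = 0.126279
P(M+2) = 3 × 0.5017^2 × 0.4983^1 = 0.376271
P(M+4) = 3 × 0.5017^1 × 0.4983^2 = 0.373721
P(M+6) = 0.4983^3 = 0.123729
The M+2 peak is largest (0.376271); scaling to 100 gives 33.6 : 100.0 : 99.3 : 32.9.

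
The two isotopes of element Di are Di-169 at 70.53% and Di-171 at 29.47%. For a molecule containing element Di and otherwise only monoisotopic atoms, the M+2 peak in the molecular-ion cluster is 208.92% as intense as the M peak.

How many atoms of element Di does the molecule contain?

5

With n Di atoms, P(M+2)/P(M) = C(n,1)·p^(n−1)q / p^n = n·q/p = n · 0.2947/0.7053.
n = 2.0892 × 0.7053/0.2947 = 5.00 ≈ 5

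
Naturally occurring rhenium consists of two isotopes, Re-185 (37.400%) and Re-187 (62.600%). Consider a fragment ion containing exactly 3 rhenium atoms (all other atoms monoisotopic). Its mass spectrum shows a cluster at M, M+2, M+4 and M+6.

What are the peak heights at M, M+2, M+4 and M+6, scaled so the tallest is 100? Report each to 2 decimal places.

The 3 Re atoms are independent, so intensities follow the terms of (0.37400 + 0.62600)^3.
P(M) = 0.37400^3 = 0.052314
P(M+2) = 3 × 0.37400^2 × 0.62600^1 = 0.262687
P(M+4) = 3 × 0.37400^1 × 0.62600^2 = 0.439685
P(M+6) = 0.62600^3 = 0.245314
The M+4 peak is largest (0.439685); scaling to 100 gives 11.90 : 59.74 : 100.00 : 55.79.

11.90 : 59.74 : 100.00 : 55.79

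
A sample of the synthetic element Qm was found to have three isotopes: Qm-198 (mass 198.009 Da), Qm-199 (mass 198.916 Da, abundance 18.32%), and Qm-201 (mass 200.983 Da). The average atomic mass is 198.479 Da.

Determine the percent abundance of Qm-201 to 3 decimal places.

10.216%

The remaining 81.68% is split between Qm-198 (fraction x) and Qm-201 (fraction 0.8168 − x).
Substituting: 198.009x + 200.983(0.8168 − x) = 162.0375888
(198.009 − 200.983)x = -2.1253256  ⇒  x = 0.71464, y = 0.10216
Qm-198: 71.464%, Qm-201: 10.216%.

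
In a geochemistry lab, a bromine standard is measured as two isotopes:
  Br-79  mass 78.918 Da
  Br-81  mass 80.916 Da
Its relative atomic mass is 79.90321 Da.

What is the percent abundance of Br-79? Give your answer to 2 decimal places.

50.69%

With x = fraction of Br-79 (so Br-81 is 1 − x):
78.918·x + 80.916·(1 − x) = 79.90321
(78.918 − 80.916)·x = 79.90321 − 80.916
x = -1.01279 / -1.998 = 0.50690 → 50.69% Br-79, 49.31% Br-81.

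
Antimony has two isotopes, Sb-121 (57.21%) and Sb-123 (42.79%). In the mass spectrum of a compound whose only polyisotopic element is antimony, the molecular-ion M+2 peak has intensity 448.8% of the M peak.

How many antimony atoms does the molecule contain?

6

For n independent Sb atoms, I(M+2)/I(M) = n · (abundance Sb-123) / (abundance Sb-121) = n · 0.4279/0.5721.
n = 4.488 × 0.5721/0.4279 = 6.00 ≈ 6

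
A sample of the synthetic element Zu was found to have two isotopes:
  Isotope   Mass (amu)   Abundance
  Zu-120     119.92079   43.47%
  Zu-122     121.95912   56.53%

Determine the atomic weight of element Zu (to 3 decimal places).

The abundance-weighted mean is 0.4347 × 119.92079 + 0.5653 × 121.95912
= 52.129567 + 68.943491 = 121.073058 amu

121.073 amu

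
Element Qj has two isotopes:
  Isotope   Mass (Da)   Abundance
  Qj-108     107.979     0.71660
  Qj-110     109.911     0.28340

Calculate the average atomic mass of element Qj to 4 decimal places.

Average mass = Σ (abundance × isotope mass) = 0.71660 × 107.979 + 0.28340 × 109.911
= 77.37775 + 31.14878 = 108.52653 Da

108.5265 Da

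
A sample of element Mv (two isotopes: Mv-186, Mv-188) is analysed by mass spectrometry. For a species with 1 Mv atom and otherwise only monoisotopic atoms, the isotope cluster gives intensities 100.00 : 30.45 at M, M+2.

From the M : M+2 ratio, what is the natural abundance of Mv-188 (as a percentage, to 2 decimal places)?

23.34%

Let p = fractional abundance of Mv-186. I(M+2)/I(M) = [C(1,1)·p^0·(1−p)] / p^1 = 1·(1−p)/p = 30.45/100.00 = 0.3045
(1−p)/p = 0.3045/1 = 0.3045  ⇒  p = 1/(1 + 0.3045) = 0.7666
Mv-186: 76.66%, Mv-188: 23.34%.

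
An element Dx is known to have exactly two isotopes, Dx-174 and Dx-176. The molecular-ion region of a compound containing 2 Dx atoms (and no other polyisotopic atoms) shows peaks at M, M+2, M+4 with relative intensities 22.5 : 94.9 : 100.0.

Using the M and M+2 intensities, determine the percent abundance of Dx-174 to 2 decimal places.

If p is the fraction of Dx that is Dx-174, then I(M+2)/I(M) = [C(2,1)·p^1·(1−p)] / p^2 = 2·(1−p)/p = 94.9/22.5 = 4.2178
(1−p)/p = 4.2178/2 = 2.1089  ⇒  p = 1/(1 + 2.1089) = 0.3217
Dx-174: 32.17%, Dx-176: 67.83%.

32.17%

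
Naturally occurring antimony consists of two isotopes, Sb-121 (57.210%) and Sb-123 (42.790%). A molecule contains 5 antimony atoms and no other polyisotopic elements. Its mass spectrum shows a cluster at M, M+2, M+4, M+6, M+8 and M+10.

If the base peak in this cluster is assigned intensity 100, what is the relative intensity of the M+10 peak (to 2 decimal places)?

(0.57210 + 0.42790)^5 gives M 0.0613, M+2 0.2292, M+4 0.3428, M+6 0.2564, M+8 0.0959, M+10 0.0143; the largest is M+4.
P(M+4) = C(5,2) × 0.57210^3 × 0.42790^2 = 10 × 0.18724742 × 0.18309841 = 0.342847 (base)
P(M+10) = C(5,5) × 0.57210^0 × 0.42790^5 = 1 × 1.0000 × 0.01434536 = 0.014345
Relative intensity = 0.014345 / 0.342847 × 100 = 4.18

4.18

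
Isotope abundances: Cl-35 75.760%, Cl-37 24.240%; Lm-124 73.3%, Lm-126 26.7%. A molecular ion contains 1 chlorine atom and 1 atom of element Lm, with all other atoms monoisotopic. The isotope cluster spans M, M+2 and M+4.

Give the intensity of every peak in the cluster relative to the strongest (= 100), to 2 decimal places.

100.00 : 68.42 : 11.65

Chlorine pattern (n=1): 0.7576 : 0.2424
Element Lm pattern (n=1): 0.7330 : 0.2670
Convolve the two distributions (both contribute in 2-u steps):
  M: 0.7576×0.7330 = 0.555321
  M+2: 0.7576×0.2670 + 0.2424×0.7330 = 0.379958
  M+4: 0.2424×0.2670 = 0.064721
Scale to base peak (0.555321) = 100: 100.00 : 68.42 : 11.65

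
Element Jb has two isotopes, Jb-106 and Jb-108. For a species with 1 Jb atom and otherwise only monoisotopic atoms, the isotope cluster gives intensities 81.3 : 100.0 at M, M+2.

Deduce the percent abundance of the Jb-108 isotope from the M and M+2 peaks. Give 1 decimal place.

55.2%

Write p for the Jb-106 fraction. I(M+2)/I(M) = [C(1,1)·p^0·(1−p)] / p^1 = 1·(1−p)/p = 100.0/81.3 = 1.2300
(1−p)/p = 1.2300/1 = 1.2300  ⇒  p = 1/(1 + 1.2300) = 0.4484
Jb-106: 44.8%, Jb-108: 55.2%.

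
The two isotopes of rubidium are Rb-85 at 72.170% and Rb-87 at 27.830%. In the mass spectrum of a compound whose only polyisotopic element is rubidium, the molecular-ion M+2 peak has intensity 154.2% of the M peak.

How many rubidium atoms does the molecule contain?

With n Rb atoms, P(M+2)/P(M) = C(n,1)·p^(n−1)q / p^n = n·q/p = n · 0.27830/0.72170.
n = 1.542 × 0.72170/0.27830 = 4.00 ≈ 4

4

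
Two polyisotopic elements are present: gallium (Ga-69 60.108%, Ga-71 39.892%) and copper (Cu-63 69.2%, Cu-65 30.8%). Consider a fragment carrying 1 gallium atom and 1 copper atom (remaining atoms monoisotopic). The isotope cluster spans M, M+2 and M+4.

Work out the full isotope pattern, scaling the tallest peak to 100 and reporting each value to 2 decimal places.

Gallium pattern (n=1): 0.60108 : 0.39892
Copper pattern (n=1): 0.6920 : 0.3080
Convolve the two distributions (both contribute in 2-u steps):
  M: 0.60108×0.6920 = 0.415947
  M+2: 0.60108×0.3080 + 0.39892×0.6920 = 0.461185
  M+4: 0.39892×0.3080 = 0.122867
Scale to base peak (0.461185) = 100: 90.19 : 100.00 : 26.64

90.19 : 100.00 : 26.64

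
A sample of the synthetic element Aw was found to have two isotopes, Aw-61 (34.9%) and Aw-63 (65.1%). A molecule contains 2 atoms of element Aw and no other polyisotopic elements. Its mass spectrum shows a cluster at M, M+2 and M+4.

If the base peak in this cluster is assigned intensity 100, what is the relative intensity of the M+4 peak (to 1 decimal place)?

(0.349 + 0.651)^2 gives M 0.1218, M+2 0.4544, M+4 0.4238; the largest is M+2.
P(M+2) = C(2,1) × 0.349^1 × 0.651^1 = 2 × 0.3490 × 0.6510 = 0.454398 (base)
P(M+4) = C(2,2) × 0.349^0 × 0.651^2 = 1 × 1.0000 × 0.423801 = 0.423801
Relative intensity = 0.423801 / 0.454398 × 100 = 93.3

93.3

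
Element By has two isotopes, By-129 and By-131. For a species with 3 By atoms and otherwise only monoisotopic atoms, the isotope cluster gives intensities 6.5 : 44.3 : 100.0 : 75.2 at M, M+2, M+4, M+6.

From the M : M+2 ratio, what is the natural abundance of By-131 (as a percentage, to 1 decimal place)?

Let p = fractional abundance of By-129. I(M+2)/I(M) = [C(3,1)·p^2·(1−p)] / p^3 = 3·(1−p)/p = 44.3/6.5 = 6.8154
(1−p)/p = 6.8154/3 = 2.2718  ⇒  p = 1/(1 + 2.2718) = 0.3056
By-129: 30.6%, By-131: 69.4%.

69.4%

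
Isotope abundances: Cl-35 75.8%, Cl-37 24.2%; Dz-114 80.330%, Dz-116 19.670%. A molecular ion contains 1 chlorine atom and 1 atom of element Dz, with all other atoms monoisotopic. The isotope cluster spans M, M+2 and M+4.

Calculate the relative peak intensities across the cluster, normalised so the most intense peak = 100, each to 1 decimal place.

Chlorine pattern (n=1): 0.7580 : 0.2420
Element Dz pattern (n=1): 0.8033 : 0.1967
Convolve the two distributions (both contribute in 2-u steps):
  M: 0.7580×0.8033 = 0.608901
  M+2: 0.7580×0.1967 + 0.2420×0.8033 = 0.343497
  M+4: 0.2420×0.1967 = 0.047601
Scale to base peak (0.608901) = 100: 100.0 : 56.4 : 7.8

100.0 : 56.4 : 7.8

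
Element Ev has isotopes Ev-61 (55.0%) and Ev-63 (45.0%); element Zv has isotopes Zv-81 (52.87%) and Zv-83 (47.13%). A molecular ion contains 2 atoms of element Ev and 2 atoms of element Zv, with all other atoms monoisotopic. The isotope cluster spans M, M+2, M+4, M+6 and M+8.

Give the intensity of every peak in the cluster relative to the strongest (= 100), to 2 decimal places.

Element Ev pattern (n=2): 0.3025 : 0.4950 : 0.2025
Element Zv pattern (n=2): 0.27952369 : 0.49835262 : 0.22212369
Convolve the two distributions (both contribute in 2-u steps):
  M: 0.3025×0.27952369 = 0.084556
  M+2: 0.3025×0.49835262 + 0.4950×0.27952369 = 0.289116
  M+4: 0.3025×0.22212369 + 0.4950×0.49835262 + 0.2025×0.27952369 = 0.370481
  M+6: 0.4950×0.22212369 + 0.2025×0.49835262 = 0.210868
  M+8: 0.2025×0.22212369 = 0.044980
Scale to base peak (0.370481) = 100: 22.82 : 78.04 : 100.00 : 56.92 : 12.14

22.82 : 78.04 : 100.00 : 56.92 : 12.14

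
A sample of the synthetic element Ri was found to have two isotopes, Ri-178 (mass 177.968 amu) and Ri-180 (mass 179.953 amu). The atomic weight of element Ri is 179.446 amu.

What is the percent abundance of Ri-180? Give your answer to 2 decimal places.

74.46%

Writing the weighted mean with unknown fraction x of Ri-178:
177.968·x + 179.953·(1 − x) = 179.446
(177.968 − 179.953)·x = 179.446 − 179.953
x = -0.507 / -1.985 = 0.25542 → 25.54% Ri-178, 74.46% Ri-180.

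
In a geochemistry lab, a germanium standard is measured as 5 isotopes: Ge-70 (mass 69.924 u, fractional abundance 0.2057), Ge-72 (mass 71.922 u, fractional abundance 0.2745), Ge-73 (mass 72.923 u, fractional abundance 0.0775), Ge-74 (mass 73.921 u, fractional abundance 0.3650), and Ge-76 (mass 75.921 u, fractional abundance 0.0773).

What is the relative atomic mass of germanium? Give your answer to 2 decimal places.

Weight each isotope mass by its fractional abundance: 0.2057 × 69.924 + 0.2745 × 71.922 + 0.0775 × 72.923 + 0.3650 × 73.921 + 0.0773 × 75.921
= 14.3834 + 19.7426 + 5.6515 + 26.9812 + 5.8687 = 72.6274 u

72.63 u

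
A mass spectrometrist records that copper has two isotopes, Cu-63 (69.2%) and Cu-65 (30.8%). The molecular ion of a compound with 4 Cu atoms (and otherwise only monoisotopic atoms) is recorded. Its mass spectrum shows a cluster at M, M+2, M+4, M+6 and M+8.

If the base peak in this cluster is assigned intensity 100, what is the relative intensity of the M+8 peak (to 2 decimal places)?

2.20

(0.692 + 0.308)^4 gives M 0.2293, M+2 0.4083, M+4 0.2726, M+6 0.0809, M+8 0.0090; the largest is M+2.
P(M+2) = C(4,1) × 0.692^3 × 0.308^1 = 4 × 0.33137389 × 0.3080 = 0.408253 (base)
P(M+8) = C(4,4) × 0.692^0 × 0.308^4 = 1 × 1.0000 × 0.00899918 = 0.008999
Relative intensity = 0.008999 / 0.408253 × 100 = 2.20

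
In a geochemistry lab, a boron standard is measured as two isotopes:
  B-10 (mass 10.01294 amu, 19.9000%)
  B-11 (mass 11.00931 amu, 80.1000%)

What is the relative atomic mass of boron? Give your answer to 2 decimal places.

10.81 amu

Average mass = Σ (abundance × isotope mass) = 0.199000 × 10.01294 + 0.801000 × 11.00931
= 1.992575 + 8.818457 = 10.811032 amu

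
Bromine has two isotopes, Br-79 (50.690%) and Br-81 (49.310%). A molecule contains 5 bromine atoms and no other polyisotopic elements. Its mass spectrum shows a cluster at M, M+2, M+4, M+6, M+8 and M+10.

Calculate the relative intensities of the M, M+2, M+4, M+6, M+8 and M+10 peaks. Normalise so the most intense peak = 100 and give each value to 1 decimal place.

Each Br atom is independently Br-79 (p = 0.50690) or Br-81 (q = 0.49310); the cluster is the binomial expansion (p + q)^5.
P(M) = 0.50690^5 = 0.033467
P(M+2) = 5 × 0.50690^4 × 0.49310^1 = 0.162777
P(M+4) = 10 × 0.50690^3 × 0.49310^2 = 0.316692
P(M+6) = 10 × 0.50690^2 × 0.49310^3 = 0.308070
P(M+8) = 5 × 0.50690^1 × 0.49310^4 = 0.149842
P(M+10) = 0.49310^5 = 0.029152
The M+4 peak is largest (0.316692); scaling to 100 gives 10.6 : 51.4 : 100.0 : 97.3 : 47.3 : 9.2.

10.6 : 51.4 : 100.0 : 97.3 : 47.3 : 9.2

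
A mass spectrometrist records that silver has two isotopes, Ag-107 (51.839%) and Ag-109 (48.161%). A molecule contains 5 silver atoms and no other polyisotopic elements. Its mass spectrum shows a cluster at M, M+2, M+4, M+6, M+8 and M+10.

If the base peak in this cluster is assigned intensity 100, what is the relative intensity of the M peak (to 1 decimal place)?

11.6

Binomial terms of (0.51839 + 0.48161)^5: M 0.0374, M+2 0.1739, M+4 0.3231, M+6 0.3002, M+8 0.1394, M+10 0.0259 → M+4 is the base peak.
P(M+4) = C(5,2) × 0.51839^3 × 0.48161^2 = 10 × 0.13930601 × 0.23194819 = 0.323118 (base)
P(M) = C(5,0) × 0.51839^5 × 0.48161^0 = 1 × 0.03743545 × 1.0000 = 0.037435
Relative intensity = 0.037435 / 0.323118 × 100 = 11.6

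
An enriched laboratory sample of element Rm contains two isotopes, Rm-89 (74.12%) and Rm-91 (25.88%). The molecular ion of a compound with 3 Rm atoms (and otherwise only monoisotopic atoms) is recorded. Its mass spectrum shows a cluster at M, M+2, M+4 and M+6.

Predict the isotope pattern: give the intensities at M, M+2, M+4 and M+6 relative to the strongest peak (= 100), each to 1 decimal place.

95.5 : 100.0 : 34.9 : 4.1

Each Rm atom is independently Rm-89 (p = 0.7412) or Rm-91 (q = 0.2588); the cluster is the binomial expansion (p + q)^3.
P(M) = 0.7412^3 = 0.407199
P(M+2) = 3 × 0.7412^2 × 0.2588^1 = 0.426537
P(M+4) = 3 × 0.7412^1 × 0.2588^2 = 0.148931
P(M+6) = 0.2588^3 = 0.017334
The M+2 peak is largest (0.426537); scaling to 100 gives 95.5 : 100.0 : 34.9 : 4.1.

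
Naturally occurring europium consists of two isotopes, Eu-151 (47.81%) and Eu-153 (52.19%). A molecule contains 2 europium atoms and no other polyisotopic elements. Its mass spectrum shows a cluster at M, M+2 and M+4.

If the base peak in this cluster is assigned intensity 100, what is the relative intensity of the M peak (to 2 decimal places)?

Term probabilities: M 0.2286, M+2 0.4990, M+4 0.2724. Base peak = M+2.
P(M+2) = C(2,1) × 0.4781^1 × 0.5219^1 = 2 × 0.4781 × 0.5219 = 0.499041 (base)
P(M) = C(2,0) × 0.4781^2 × 0.5219^0 = 1 × 0.22857961 × 1.0000 = 0.228580
Relative intensity = 0.228580 / 0.499041 × 100 = 45.80

45.80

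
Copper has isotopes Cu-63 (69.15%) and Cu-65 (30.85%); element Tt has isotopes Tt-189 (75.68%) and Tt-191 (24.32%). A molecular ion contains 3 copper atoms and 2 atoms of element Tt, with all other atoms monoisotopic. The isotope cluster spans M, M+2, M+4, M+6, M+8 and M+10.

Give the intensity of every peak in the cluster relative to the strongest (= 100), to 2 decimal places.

50.48 : 100.00 : 78.77 : 30.83 : 5.99 : 0.46

Copper pattern (n=3): 0.33065611 : 0.44254842 : 0.19743483 : 0.02936064
Element Tt pattern (n=2): 0.57274624 : 0.36810752 : 0.05914624
Convolve the two distributions (both contribute in 2-u steps):
  M: 0.33065611×0.57274624 = 0.189382
  M+2: 0.33065611×0.36810752 + 0.44254842×0.57274624 = 0.375185
  M+4: 0.33065611×0.05914624 + 0.44254842×0.36810752 + 0.19743483×0.57274624 = 0.295543
  M+6: 0.44254842×0.05914624 + 0.19743483×0.36810752 + 0.02936064×0.57274624 = 0.115669
  M+8: 0.19743483×0.05914624 + 0.02936064×0.36810752 = 0.022485
  M+10: 0.02936064×0.05914624 = 0.001737
Scale to base peak (0.375185) = 100: 50.48 : 100.00 : 78.77 : 30.83 : 5.99 : 0.46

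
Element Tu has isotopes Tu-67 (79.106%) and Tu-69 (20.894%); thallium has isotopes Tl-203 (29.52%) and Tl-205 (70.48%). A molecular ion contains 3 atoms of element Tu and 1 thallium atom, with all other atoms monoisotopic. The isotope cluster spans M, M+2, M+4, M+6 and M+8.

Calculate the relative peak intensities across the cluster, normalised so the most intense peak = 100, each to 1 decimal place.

31.4 : 100.0 : 66.1 : 16.3 : 1.4

Element Tu pattern (n=3): 0.4950263 : 0.39224886 : 0.10360336 : 0.00912147
Thallium pattern (n=1): 0.2952 : 0.7048
Convolve the two distributions (both contribute in 2-u steps):
  M: 0.4950263×0.2952 = 0.146132
  M+2: 0.4950263×0.7048 + 0.39224886×0.2952 = 0.464686
  M+4: 0.39224886×0.7048 + 0.10360336×0.2952 = 0.307041
  M+6: 0.10360336×0.7048 + 0.00912147×0.2952 = 0.075712
  M+8: 0.00912147×0.7048 = 0.006429
Scale to base peak (0.464686) = 100: 31.4 : 100.0 : 66.1 : 16.3 : 1.4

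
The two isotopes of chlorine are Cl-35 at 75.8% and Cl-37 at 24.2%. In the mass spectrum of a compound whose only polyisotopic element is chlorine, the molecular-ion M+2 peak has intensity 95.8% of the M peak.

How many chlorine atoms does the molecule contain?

3

With n Cl atoms, P(M+2)/P(M) = C(n,1)·p^(n−1)q / p^n = n·q/p = n · 0.242/0.758.
n = 0.958 × 0.758/0.242 = 3.00 ≈ 3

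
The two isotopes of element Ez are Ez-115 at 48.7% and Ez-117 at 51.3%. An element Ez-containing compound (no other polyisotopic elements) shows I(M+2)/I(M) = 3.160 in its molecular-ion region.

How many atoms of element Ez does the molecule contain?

For n independent Ez atoms, I(M+2)/I(M) = n · (abundance Ez-117) / (abundance Ez-115) = n · 0.513/0.487.
n = 3.160 × 0.487/0.513 = 3.00 ≈ 3

3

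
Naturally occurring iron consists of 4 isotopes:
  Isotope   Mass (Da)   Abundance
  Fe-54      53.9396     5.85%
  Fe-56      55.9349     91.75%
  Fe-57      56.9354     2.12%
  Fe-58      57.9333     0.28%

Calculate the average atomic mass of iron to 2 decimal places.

55.84 Da

Weight each isotope mass by its fractional abundance: 0.0585 × 53.9396 + 0.9175 × 55.9349 + 0.0212 × 56.9354 + 0.0028 × 57.9333
= 3.15547 + 51.32027 + 1.20703 + 0.16221 = 55.84498 Da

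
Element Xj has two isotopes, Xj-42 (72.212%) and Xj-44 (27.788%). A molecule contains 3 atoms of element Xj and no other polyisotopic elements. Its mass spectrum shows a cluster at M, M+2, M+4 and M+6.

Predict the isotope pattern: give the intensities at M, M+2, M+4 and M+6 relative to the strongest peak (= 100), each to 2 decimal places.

86.62 : 100.00 : 38.48 : 4.94

Each Xj atom is independently Xj-42 (p = 0.72212) or Xj-44 (q = 0.27788); the cluster is the binomial expansion (p + q)^3.
P(M) = 0.72212^3 = 0.376555
P(M+2) = 3 × 0.72212^2 × 0.27788^1 = 0.434708
P(M+4) = 3 × 0.72212^1 × 0.27788^2 = 0.167280
P(M+6) = 0.27788^3 = 0.021457
The M+2 peak is largest (0.434708); scaling to 100 gives 86.62 : 100.00 : 38.48 : 4.94.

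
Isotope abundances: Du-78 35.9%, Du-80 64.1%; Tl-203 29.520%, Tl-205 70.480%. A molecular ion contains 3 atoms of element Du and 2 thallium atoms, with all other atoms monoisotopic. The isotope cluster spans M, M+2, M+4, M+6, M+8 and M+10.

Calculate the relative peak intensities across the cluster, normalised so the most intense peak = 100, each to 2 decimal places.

1.22 : 12.37 : 49.87 : 100.00 : 99.76 : 39.62

Element Du pattern (n=3): 0.04626828 : 0.24783816 : 0.44251884 : 0.26337472
Thallium pattern (n=2): 0.08714304 : 0.41611392 : 0.49674304
Convolve the two distributions (both contribute in 2-u steps):
  M: 0.04626828×0.08714304 = 0.004032
  M+2: 0.04626828×0.41611392 + 0.24783816×0.08714304 = 0.040850
  M+4: 0.04626828×0.49674304 + 0.24783816×0.41611392 + 0.44251884×0.08714304 = 0.164675
  M+6: 0.24783816×0.49674304 + 0.44251884×0.41611392 + 0.26337472×0.08714304 = 0.330201
  M+8: 0.44251884×0.49674304 + 0.26337472×0.41611392 = 0.329412
  M+10: 0.26337472×0.49674304 = 0.130830
Scale to base peak (0.330201) = 100: 1.22 : 12.37 : 49.87 : 100.00 : 99.76 : 39.62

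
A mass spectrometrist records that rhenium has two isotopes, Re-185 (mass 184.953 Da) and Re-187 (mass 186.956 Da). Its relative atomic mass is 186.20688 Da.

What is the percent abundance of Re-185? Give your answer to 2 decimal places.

Let x be the fractional abundance of Re-185; then Re-187 has abundance 1 − x.
184.953·x + 186.956·(1 − x) = 186.20688
(184.953 − 186.956)·x = 186.20688 − 186.956
x = -0.74912 / -2.003 = 0.37400 → 37.40% Re-185, 62.60% Re-187.

37.40%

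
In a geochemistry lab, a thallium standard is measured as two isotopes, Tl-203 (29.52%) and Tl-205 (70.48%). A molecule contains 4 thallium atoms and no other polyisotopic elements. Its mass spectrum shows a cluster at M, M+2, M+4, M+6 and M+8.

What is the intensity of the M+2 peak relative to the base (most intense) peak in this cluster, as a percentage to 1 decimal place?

17.5%

Term probabilities: M 0.0076, M+2 0.0725, M+4 0.2597, M+6 0.4134, M+8 0.2468. Base peak = M+6.
P(M+6) = C(4,3) × 0.2952^1 × 0.7048^3 = 4 × 0.2952 × 0.35010449 = 0.413403 (base)
P(M+2) = C(4,1) × 0.2952^3 × 0.7048^1 = 4 × 0.02572463 × 0.7048 = 0.072523
Relative intensity = 0.072523 / 0.413403 × 100 = 17.5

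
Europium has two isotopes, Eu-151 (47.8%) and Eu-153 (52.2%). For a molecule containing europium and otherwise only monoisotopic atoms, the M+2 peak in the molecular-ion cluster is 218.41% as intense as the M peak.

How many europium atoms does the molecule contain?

With n Eu atoms, P(M+2)/P(M) = C(n,1)·p^(n−1)q / p^n = n·q/p = n · 0.522/0.478.
n = 2.1841 × 0.478/0.522 = 2.00 ≈ 2

2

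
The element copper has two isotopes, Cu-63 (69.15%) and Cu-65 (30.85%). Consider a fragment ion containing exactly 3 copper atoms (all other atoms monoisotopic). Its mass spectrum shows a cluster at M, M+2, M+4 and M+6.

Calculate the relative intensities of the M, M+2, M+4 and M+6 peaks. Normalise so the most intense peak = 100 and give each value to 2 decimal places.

The 3 Cu atoms are independent, so intensities follow the terms of (0.6915 + 0.3085)^3.
P(M) = 0.6915^3 = 0.330656
P(M+2) = 3 × 0.6915^2 × 0.3085^1 = 0.442548
P(M+4) = 3 × 0.6915^1 × 0.3085^2 = 0.197435
P(M+6) = 0.3085^3 = 0.029361
The M+2 peak is largest (0.442548); scaling to 100 gives 74.72 : 100.00 : 44.61 : 6.63.

74.72 : 100.00 : 44.61 : 6.63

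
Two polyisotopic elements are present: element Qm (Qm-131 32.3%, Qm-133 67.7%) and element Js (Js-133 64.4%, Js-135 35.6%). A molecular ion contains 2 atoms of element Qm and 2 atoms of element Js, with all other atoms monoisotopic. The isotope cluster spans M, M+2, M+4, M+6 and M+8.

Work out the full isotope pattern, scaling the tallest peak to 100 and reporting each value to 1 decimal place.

10.7 : 56.8 : 100.0 : 65.8 : 14.4

Element Qm pattern (n=2): 0.104329 : 0.437342 : 0.458329
Element Js pattern (n=2): 0.414736 : 0.458528 : 0.126736
Convolve the two distributions (both contribute in 2-u steps):
  M: 0.104329×0.414736 = 0.043269
  M+2: 0.104329×0.458528 + 0.437342×0.414736 = 0.229219
  M+4: 0.104329×0.126736 + 0.437342×0.458528 + 0.458329×0.414736 = 0.403841
  M+6: 0.437342×0.126736 + 0.458329×0.458528 = 0.265584
  M+8: 0.458329×0.126736 = 0.058087
Scale to base peak (0.403841) = 100: 10.7 : 56.8 : 100.0 : 65.8 : 14.4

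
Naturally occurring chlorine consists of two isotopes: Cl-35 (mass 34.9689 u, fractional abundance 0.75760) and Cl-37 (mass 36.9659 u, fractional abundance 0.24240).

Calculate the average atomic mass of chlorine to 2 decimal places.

35.45 u

The abundance-weighted mean is 0.75760 × 34.9689 + 0.24240 × 36.9659
= 26.49244 + 8.96053 = 35.45297 u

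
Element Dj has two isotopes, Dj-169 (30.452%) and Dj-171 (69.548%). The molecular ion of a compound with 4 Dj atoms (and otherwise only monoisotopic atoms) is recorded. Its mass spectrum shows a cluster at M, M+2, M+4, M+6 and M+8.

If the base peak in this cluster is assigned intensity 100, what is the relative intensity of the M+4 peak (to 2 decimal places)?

65.68

Term probabilities: M 0.0086, M+2 0.0786, M+4 0.2691, M+6 0.4098, M+8 0.2340. Base peak = M+6.
P(M+6) = C(4,3) × 0.30452^1 × 0.69548^3 = 4 × 0.30452 × 0.33639841 = 0.409760 (base)
P(M+4) = C(4,2) × 0.30452^2 × 0.69548^2 = 6 × 0.09273243 × 0.48369243 = 0.269124
Relative intensity = 0.269124 / 0.409760 × 100 = 65.68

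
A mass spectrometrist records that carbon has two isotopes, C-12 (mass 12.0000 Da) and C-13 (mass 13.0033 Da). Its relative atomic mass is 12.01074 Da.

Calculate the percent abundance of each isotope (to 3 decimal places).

C-12: 98.930%, C-13: 1.070%

Let x be the fractional abundance of C-12; then C-13 has abundance 1 − x.
12.0000·x + 13.0033·(1 − x) = 12.01074
(12.0000 − 13.0033)·x = 12.01074 − 13.0033
x = -0.99256 / -1.0033 = 0.98930 → 98.930% C-12, 1.070% C-13.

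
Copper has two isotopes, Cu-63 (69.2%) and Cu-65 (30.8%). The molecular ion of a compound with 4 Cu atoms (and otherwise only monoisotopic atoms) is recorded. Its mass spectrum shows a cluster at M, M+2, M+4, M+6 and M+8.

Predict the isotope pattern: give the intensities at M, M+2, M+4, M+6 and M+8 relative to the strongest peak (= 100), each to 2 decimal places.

The 4 Cu atoms are independent, so intensities follow the terms of (0.692 + 0.308)^4.
P(M) = 0.692^4 = 0.229311
P(M+2) = 4 × 0.692^3 × 0.308^1 = 0.408253
P(M+4) = 6 × 0.692^2 × 0.308^2 = 0.272562
P(M+6) = 4 × 0.692^1 × 0.308^3 = 0.080876
P(M+8) = 0.308^4 = 0.008999
The M+2 peak is largest (0.408253); scaling to 100 gives 56.17 : 100.00 : 66.76 : 19.81 : 2.20.

56.17 : 100.00 : 66.76 : 19.81 : 2.20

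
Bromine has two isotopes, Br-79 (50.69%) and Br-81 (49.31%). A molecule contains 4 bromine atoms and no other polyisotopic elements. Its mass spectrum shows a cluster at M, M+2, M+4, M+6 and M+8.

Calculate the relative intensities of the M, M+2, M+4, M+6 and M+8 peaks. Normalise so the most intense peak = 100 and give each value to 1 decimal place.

Expanding (0.5069 + 0.4931)^4:
P(M) = 0.5069^4 = 0.066022
P(M+2) = 4 × 0.5069^3 × 0.4931^1 = 0.256899
P(M+4) = 6 × 0.5069^2 × 0.4931^2 = 0.374857
P(M+6) = 4 × 0.5069^1 × 0.4931^3 = 0.243101
P(M+8) = 0.4931^4 = 0.059121
The M+4 peak is largest (0.374857); scaling to 100 gives 17.6 : 68.5 : 100.0 : 64.9 : 15.8.

17.6 : 68.5 : 100.0 : 64.9 : 15.8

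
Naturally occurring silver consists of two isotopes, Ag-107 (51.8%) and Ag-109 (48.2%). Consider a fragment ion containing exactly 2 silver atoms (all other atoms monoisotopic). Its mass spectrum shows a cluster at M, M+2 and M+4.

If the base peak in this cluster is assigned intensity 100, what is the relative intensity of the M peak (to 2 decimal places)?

53.73

(0.518 + 0.482)^2 gives M 0.2683, M+2 0.4994, M+4 0.2323; the largest is M+2.
P(M+2) = C(2,1) × 0.518^1 × 0.482^1 = 2 × 0.5180 × 0.4820 = 0.499352 (base)
P(M) = C(2,0) × 0.518^2 × 0.482^0 = 1 × 0.268324 × 1.0000 = 0.268324
Relative intensity = 0.268324 / 0.499352 × 100 = 53.73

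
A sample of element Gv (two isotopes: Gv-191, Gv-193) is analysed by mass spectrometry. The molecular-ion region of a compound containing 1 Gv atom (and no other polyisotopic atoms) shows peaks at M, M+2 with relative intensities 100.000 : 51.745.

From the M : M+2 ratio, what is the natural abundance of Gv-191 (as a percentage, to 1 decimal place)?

65.9%

If p is the fraction of Gv that is Gv-191, then I(M+2)/I(M) = [C(1,1)·p^0·(1−p)] / p^1 = 1·(1−p)/p = 51.745/100.000 = 0.5174
(1−p)/p = 0.5174/1 = 0.5174  ⇒  p = 1/(1 + 0.5174) = 0.6590
Gv-191: 65.9%, Gv-193: 34.1%.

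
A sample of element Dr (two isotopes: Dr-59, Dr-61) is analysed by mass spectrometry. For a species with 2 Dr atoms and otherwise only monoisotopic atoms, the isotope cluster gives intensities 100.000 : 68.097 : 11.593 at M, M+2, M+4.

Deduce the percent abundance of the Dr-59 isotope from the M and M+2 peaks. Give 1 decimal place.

Let p = fractional abundance of Dr-59. I(M+2)/I(M) = [C(2,1)·p^1·(1−p)] / p^2 = 2·(1−p)/p = 68.097/100.000 = 0.6810
(1−p)/p = 0.6810/2 = 0.3405  ⇒  p = 1/(1 + 0.3405) = 0.7460
Dr-59: 74.6%, Dr-61: 25.4%.

74.6%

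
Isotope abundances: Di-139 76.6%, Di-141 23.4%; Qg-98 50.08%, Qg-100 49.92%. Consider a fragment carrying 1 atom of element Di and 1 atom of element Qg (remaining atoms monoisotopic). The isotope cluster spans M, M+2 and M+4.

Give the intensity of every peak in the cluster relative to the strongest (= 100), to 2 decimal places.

76.79 : 100.00 : 23.38

Element Di pattern (n=1): 0.7660 : 0.2340
Element Qg pattern (n=1): 0.5008 : 0.4992
Convolve the two distributions (both contribute in 2-u steps):
  M: 0.7660×0.5008 = 0.383613
  M+2: 0.7660×0.4992 + 0.2340×0.5008 = 0.499574
  M+4: 0.2340×0.4992 = 0.116813
Scale to base peak (0.499574) = 100: 76.79 : 100.00 : 23.38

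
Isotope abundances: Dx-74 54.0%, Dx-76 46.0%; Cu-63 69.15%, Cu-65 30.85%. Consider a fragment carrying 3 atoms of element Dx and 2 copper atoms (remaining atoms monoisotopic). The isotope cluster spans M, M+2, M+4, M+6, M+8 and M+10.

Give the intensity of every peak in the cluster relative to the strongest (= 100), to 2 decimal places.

Element Dx pattern (n=3): 0.157464 : 0.402408 : 0.342792 : 0.097336
Copper pattern (n=2): 0.47817225 : 0.4266555 : 0.09517225
Convolve the two distributions (both contribute in 2-u steps):
  M: 0.157464×0.47817225 = 0.075295
  M+2: 0.157464×0.4266555 + 0.402408×0.47817225 = 0.259603
  M+4: 0.157464×0.09517225 + 0.402408×0.4266555 + 0.342792×0.47817225 = 0.350589
  M+6: 0.402408×0.09517225 + 0.342792×0.4266555 + 0.097336×0.47817225 = 0.231096
  M+8: 0.342792×0.09517225 + 0.097336×0.4266555 = 0.074153
  M+10: 0.097336×0.09517225 = 0.009264
Scale to base peak (0.350589) = 100: 21.48 : 74.05 : 100.00 : 65.92 : 21.15 : 2.64

21.48 : 74.05 : 100.00 : 65.92 : 21.15 : 2.64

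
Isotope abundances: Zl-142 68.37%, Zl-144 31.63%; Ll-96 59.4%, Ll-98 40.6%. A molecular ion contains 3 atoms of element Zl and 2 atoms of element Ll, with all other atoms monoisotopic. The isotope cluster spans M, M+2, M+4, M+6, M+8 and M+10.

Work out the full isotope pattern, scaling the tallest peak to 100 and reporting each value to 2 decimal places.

33.26 : 91.63 : 100.00 : 54.05 : 14.48 : 1.54

Element Zl pattern (n=3): 0.31959262 : 0.44355922 : 0.20520371 : 0.03164445
Element Ll pattern (n=2): 0.352836 : 0.482328 : 0.164836
Convolve the two distributions (both contribute in 2-u steps):
  M: 0.31959262×0.352836 = 0.112764
  M+2: 0.31959262×0.482328 + 0.44355922×0.352836 = 0.310652
  M+4: 0.31959262×0.164836 + 0.44355922×0.482328 + 0.20520371×0.352836 = 0.339025
  M+6: 0.44355922×0.164836 + 0.20520371×0.482328 + 0.03164445×0.352836 = 0.183255
  M+8: 0.20520371×0.164836 + 0.03164445×0.482328 = 0.049088
  M+10: 0.03164445×0.164836 = 0.005216
Scale to base peak (0.339025) = 100: 33.26 : 91.63 : 100.00 : 54.05 : 14.48 : 1.54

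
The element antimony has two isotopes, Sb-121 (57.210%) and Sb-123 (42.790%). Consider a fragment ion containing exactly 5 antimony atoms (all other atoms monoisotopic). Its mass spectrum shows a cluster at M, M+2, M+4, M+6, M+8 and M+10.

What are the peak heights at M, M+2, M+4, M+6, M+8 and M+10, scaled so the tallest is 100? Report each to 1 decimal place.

17.9 : 66.8 : 100.0 : 74.8 : 28.0 : 4.2

Each Sb atom is independently Sb-121 (p = 0.57210) or Sb-123 (q = 0.42790); the cluster is the binomial expansion (p + q)^5.
P(M) = 0.57210^5 = 0.061286
P(M+2) = 5 × 0.57210^4 × 0.42790^1 = 0.229192
P(M+4) = 10 × 0.57210^3 × 0.42790^2 = 0.342847
P(M+6) = 10 × 0.57210^2 × 0.42790^3 = 0.256431
P(M+8) = 5 × 0.57210^1 × 0.42790^4 = 0.095898
P(M+10) = 0.42790^5 = 0.014345
The M+4 peak is largest (0.342847); scaling to 100 gives 17.9 : 66.8 : 100.0 : 74.8 : 28.0 : 4.2.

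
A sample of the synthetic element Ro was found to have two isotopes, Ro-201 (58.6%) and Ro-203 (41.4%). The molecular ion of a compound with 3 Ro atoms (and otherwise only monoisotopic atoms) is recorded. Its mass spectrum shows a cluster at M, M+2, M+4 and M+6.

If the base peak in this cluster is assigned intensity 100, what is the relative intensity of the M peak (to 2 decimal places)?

Term probabilities: M 0.2012, M+2 0.4265, M+4 0.3013, M+6 0.0710. Base peak = M+2.
P(M+2) = C(3,1) × 0.586^2 × 0.414^1 = 3 × 0.343396 × 0.4140 = 0.426498 (base)
P(M) = C(3,0) × 0.586^3 × 0.414^0 = 1 × 0.20123006 × 1.0000 = 0.201230
Relative intensity = 0.201230 / 0.426498 × 100 = 47.18

47.18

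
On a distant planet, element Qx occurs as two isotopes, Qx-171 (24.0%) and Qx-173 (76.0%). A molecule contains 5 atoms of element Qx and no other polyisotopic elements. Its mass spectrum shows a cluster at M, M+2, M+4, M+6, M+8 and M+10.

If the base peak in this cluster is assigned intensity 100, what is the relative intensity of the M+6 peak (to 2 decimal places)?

Binomial terms of (0.240 + 0.760)^5: M 0.0008, M+2 0.0126, M+4 0.0798, M+6 0.2529, M+8 0.4003, M+10 0.2536 → M+8 is the base peak.
P(M+8) = C(5,4) × 0.240^1 × 0.760^4 = 5 × 0.2400 × 0.33362176 = 0.400346 (base)
P(M+6) = C(5,3) × 0.240^2 × 0.760^3 = 10 × 0.0576 × 0.438976 = 0.252850
Relative intensity = 0.252850 / 0.400346 × 100 = 63.16

63.16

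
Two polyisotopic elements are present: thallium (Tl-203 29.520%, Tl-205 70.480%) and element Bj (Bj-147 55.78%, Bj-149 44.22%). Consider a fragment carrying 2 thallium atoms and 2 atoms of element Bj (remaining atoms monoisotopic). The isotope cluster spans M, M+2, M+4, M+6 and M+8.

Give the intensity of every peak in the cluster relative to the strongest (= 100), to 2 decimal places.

Thallium pattern (n=2): 0.08714304 : 0.41611392 : 0.49674304
Element Bj pattern (n=2): 0.31114084 : 0.49331832 : 0.19554084
Convolve the two distributions (both contribute in 2-u steps):
  M: 0.08714304×0.31114084 = 0.027114
  M+2: 0.08714304×0.49331832 + 0.41611392×0.31114084 = 0.172459
  M+4: 0.08714304×0.19554084 + 0.41611392×0.49331832 + 0.49674304×0.31114084 = 0.376874
  M+6: 0.41611392×0.19554084 + 0.49674304×0.49331832 = 0.326420
  M+8: 0.49674304×0.19554084 = 0.097134
Scale to base peak (0.376874) = 100: 7.19 : 45.76 : 100.00 : 86.61 : 25.77

7.19 : 45.76 : 100.00 : 86.61 : 25.77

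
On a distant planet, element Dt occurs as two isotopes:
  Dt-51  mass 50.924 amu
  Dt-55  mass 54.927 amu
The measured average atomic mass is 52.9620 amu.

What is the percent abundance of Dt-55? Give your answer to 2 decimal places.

With x = fraction of Dt-51 (so Dt-55 is 1 − x):
50.924·x + 54.927·(1 − x) = 52.9620
(50.924 − 54.927)·x = 52.9620 − 54.927
x = -1.9650 / -4.003 = 0.49088 → 49.09% Dt-51, 50.91% Dt-55.

50.91%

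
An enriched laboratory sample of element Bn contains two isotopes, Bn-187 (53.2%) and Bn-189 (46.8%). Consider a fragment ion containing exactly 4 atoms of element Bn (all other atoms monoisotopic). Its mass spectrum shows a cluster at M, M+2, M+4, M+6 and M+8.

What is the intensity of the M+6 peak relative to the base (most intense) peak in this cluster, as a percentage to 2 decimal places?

Term probabilities: M 0.0801, M+2 0.2819, M+4 0.3719, M+6 0.2181, M+8 0.0480. Base peak = M+4.
P(M+4) = C(4,2) × 0.532^2 × 0.468^2 = 6 × 0.283024 × 0.219024 = 0.371934 (base)
P(M+6) = C(4,3) × 0.532^1 × 0.468^3 = 4 × 0.5320 × 0.10250323 = 0.218127
Relative intensity = 0.218127 / 0.371934 × 100 = 58.65

58.65%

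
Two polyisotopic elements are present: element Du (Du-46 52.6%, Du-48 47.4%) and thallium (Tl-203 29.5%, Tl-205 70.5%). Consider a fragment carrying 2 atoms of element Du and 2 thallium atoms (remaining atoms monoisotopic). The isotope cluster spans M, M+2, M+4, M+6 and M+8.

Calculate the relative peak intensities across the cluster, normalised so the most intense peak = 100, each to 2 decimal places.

Element Du pattern (n=2): 0.276676 : 0.498648 : 0.224676
Thallium pattern (n=2): 0.087025 : 0.41595 : 0.497025
Convolve the two distributions (both contribute in 2-u steps):
  M: 0.276676×0.087025 = 0.024078
  M+2: 0.276676×0.41595 + 0.498648×0.087025 = 0.158478
  M+4: 0.276676×0.497025 + 0.498648×0.41595 + 0.224676×0.087025 = 0.364480
  M+6: 0.498648×0.497025 + 0.224676×0.41595 = 0.341295
  M+8: 0.224676×0.497025 = 0.111670
Scale to base peak (0.364480) = 100: 6.61 : 43.48 : 100.00 : 93.64 : 30.64

6.61 : 43.48 : 100.00 : 93.64 : 30.64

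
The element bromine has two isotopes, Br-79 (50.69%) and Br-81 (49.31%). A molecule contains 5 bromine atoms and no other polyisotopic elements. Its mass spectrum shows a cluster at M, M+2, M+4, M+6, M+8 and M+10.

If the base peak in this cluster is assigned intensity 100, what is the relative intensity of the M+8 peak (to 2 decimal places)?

Term probabilities: M 0.0335, M+2 0.1628, M+4 0.3167, M+6 0.3081, M+8 0.1498, M+10 0.0292. Base peak = M+4.
P(M+4) = C(5,2) × 0.5069^3 × 0.4931^2 = 10 × 0.13024674 × 0.24314761 = 0.316692 (base)
P(M+8) = C(5,4) × 0.5069^1 × 0.4931^4 = 5 × 0.5069 × 0.05912076 = 0.149842
Relative intensity = 0.149842 / 0.316692 × 100 = 47.31

47.31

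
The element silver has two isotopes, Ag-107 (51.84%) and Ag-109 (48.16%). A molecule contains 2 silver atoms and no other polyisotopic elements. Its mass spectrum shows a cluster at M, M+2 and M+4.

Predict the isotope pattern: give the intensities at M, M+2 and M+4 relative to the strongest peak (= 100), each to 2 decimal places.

53.82 : 100.00 : 46.45

The 2 Ag atoms are independent, so intensities follow the terms of (0.5184 + 0.4816)^2.
P(M) = 0.5184^2 = 0.268739
P(M+2) = 2 × 0.5184^1 × 0.4816^1 = 0.499323
P(M+4) = 0.4816^2 = 0.231939
The M+2 peak is largest (0.499323); scaling to 100 gives 53.82 : 100.00 : 46.45.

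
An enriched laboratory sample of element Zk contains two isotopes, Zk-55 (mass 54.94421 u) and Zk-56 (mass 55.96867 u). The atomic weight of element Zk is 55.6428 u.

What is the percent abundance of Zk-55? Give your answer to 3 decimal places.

With x = fraction of Zk-55 (so Zk-56 is 1 − x):
54.94421·x + 55.96867·(1 − x) = 55.6428
(54.94421 − 55.96867)·x = 55.6428 − 55.96867
x = -0.32587 / -1.02446 = 0.31809 → 31.809% Zk-55, 68.191% Zk-56.

31.809%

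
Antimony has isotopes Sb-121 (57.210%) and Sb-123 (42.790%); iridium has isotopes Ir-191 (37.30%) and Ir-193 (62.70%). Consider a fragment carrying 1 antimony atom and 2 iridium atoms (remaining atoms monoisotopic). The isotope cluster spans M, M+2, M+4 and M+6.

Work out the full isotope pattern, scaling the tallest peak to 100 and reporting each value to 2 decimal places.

18.73 : 76.96 : 100.00 : 39.58

Antimony pattern (n=1): 0.5721 : 0.4279
Iridium pattern (n=2): 0.139129 : 0.467742 : 0.393129
Convolve the two distributions (both contribute in 2-u steps):
  M: 0.5721×0.139129 = 0.079596
  M+2: 0.5721×0.467742 + 0.4279×0.139129 = 0.327128
  M+4: 0.5721×0.393129 + 0.4279×0.467742 = 0.425056
  M+6: 0.4279×0.393129 = 0.168220
Scale to base peak (0.425056) = 100: 18.73 : 76.96 : 100.00 : 39.58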